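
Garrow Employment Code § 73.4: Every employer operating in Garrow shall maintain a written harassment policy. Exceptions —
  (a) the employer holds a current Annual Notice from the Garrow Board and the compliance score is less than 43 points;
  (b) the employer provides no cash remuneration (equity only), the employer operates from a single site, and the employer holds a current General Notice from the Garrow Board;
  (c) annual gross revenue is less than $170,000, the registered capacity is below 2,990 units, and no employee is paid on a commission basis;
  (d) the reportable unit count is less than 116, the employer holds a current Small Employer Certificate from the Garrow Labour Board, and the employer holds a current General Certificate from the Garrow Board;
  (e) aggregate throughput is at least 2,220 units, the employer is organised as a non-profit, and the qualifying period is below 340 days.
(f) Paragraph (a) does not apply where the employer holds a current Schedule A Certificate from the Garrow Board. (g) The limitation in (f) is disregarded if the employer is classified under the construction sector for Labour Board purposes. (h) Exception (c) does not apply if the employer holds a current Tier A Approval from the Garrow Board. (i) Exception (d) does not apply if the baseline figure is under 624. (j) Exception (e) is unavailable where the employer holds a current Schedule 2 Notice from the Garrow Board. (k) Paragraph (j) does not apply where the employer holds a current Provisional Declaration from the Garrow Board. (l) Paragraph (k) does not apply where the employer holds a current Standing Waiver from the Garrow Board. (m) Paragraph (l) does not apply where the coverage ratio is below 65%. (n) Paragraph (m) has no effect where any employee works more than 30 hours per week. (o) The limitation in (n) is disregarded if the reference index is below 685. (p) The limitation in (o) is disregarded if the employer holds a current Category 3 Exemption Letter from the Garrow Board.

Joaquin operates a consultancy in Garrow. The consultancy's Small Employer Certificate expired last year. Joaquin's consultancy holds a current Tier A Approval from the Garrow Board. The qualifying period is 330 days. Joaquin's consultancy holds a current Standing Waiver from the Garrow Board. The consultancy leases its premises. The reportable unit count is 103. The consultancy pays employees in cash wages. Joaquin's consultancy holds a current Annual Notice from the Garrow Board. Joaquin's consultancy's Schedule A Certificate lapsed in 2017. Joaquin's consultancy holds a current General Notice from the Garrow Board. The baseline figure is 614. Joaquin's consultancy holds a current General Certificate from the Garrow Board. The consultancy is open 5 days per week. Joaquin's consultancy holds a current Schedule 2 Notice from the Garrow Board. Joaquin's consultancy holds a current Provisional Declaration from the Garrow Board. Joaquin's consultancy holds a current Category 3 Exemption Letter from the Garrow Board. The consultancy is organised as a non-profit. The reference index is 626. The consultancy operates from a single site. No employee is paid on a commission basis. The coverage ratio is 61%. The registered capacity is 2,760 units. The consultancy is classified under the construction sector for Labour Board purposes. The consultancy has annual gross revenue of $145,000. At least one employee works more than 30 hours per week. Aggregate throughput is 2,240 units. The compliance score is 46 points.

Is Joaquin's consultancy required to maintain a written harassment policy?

Yes — Joaquin's consultancy must maintain a written harassment policy.

Exception (a) does not apply: the compliance score is 46 points, not less than 43 points.
Exception (b) requires that the employer provides no cash remuneration (equity only); but employees are paid cash wages, so (b) is unavailable.
Exception (c)'s conditions are all satisfied: annual gross revenue is $145,000, less than the $170,000 limit; the registered capacity is 2,760 units, below the 2,990 units limit; no employee is paid on commission. But applying paragraph (h): (h) operates against (c): a current Tier A Approval is held. (c) is therefore removed.
Exception (d) requires that the employer holds a current Small Employer Certificate from the Garrow Labour Board; but the Small Employer Certificate has expired, so (d) is unavailable.
Exception (e) is satisfied on its face — aggregate throughput is 2,240 units, meeting the 2,220 units threshold; the employer is a non-profit; the qualifying period is 330 days, below the 340 days limit. But applying paragraphs (j)–(p): (j) operates against (e): a current Schedule 2 Notice is held. (k) operates (a current Provisional Declaration is held), but yields to (l): (l) applies — a current Standing Waiver is held. (m) would limit (l) — the coverage ratio is 61%, below the 65% limit — but (n) sets (m) aside: (n) is engaged — at least one employee exceeds 30 hours/week. (o) would limit (n) — the reference index is 626, below the 685 limit — but (p) sets (o) aside: (p) is triggered — a current Category 3 Exemption Letter is held. (e) is therefore removed.
No exception is made out. Joaquin's consultancy falls within the general rule.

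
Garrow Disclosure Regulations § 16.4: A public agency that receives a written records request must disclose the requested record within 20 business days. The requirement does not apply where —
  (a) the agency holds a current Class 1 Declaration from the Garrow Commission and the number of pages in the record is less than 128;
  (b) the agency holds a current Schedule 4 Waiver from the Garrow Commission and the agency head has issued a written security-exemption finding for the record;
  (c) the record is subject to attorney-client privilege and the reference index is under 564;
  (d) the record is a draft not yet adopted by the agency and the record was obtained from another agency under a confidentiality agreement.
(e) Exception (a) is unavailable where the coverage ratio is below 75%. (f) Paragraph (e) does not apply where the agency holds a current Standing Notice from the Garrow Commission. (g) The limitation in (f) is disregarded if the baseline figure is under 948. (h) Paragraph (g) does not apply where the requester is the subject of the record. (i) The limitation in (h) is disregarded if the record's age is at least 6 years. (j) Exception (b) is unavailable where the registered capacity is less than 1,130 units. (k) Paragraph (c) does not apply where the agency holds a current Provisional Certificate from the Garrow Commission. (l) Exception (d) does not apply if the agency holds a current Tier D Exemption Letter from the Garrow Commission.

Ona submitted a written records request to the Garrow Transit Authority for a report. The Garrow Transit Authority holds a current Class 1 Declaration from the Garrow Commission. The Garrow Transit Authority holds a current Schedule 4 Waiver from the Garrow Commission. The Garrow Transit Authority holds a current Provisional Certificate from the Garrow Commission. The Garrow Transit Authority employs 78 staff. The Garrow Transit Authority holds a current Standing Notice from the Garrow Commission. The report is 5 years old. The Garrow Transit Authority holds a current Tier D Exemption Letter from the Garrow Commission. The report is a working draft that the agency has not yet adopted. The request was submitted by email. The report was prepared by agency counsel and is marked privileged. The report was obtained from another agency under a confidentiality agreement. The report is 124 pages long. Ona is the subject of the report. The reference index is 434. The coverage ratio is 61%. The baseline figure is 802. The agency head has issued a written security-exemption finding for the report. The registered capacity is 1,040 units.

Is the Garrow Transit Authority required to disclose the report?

No — exception (a) applies; the Garrow Transit Authority is not required to disclose the report.

Exception (a) is satisfied on its face — a current Class 1 Declaration is held; the number of pages in the record is 124, less than the 128 limit. As to paragraphs (e)–(i): (e) is triggered (the coverage ratio is 61%, below the 75% limit), but is displaced by (f): (f) operates against (e): a current Standing Notice is held. (g) would limit (f) — the baseline figure is 802, under the 948 limit — but (h) sets (g) aside: (h) is engaged — Ona is the subject of the report. (i) does not operate here (the record's age is 5 years, short of 6 years), so (h) stands. Exception (a) stands.
Exception (b): a current Schedule 4 Waiver is held; a written security-exemption finding has been issued — every condition holds. But applying paragraph (j): (j) is triggered — the registered capacity is 1,040 units, less than the 1,130 units limit. (b) is therefore removed.
Exception (c) is satisfied on its face — the report is privileged; the reference index is 434, under the 564 limit. But applying paragraph (k): (k) operates against (c): a current Provisional Certificate is held. So (c) is unavailable.
Exception (d)'s conditions are all satisfied: the report is an unadopted draft; the report was obtained under a confidentiality agreement. But applying paragraph (l): (l) operates against (d): a current Tier D Exemption Letter is held. Exception (d) does not apply.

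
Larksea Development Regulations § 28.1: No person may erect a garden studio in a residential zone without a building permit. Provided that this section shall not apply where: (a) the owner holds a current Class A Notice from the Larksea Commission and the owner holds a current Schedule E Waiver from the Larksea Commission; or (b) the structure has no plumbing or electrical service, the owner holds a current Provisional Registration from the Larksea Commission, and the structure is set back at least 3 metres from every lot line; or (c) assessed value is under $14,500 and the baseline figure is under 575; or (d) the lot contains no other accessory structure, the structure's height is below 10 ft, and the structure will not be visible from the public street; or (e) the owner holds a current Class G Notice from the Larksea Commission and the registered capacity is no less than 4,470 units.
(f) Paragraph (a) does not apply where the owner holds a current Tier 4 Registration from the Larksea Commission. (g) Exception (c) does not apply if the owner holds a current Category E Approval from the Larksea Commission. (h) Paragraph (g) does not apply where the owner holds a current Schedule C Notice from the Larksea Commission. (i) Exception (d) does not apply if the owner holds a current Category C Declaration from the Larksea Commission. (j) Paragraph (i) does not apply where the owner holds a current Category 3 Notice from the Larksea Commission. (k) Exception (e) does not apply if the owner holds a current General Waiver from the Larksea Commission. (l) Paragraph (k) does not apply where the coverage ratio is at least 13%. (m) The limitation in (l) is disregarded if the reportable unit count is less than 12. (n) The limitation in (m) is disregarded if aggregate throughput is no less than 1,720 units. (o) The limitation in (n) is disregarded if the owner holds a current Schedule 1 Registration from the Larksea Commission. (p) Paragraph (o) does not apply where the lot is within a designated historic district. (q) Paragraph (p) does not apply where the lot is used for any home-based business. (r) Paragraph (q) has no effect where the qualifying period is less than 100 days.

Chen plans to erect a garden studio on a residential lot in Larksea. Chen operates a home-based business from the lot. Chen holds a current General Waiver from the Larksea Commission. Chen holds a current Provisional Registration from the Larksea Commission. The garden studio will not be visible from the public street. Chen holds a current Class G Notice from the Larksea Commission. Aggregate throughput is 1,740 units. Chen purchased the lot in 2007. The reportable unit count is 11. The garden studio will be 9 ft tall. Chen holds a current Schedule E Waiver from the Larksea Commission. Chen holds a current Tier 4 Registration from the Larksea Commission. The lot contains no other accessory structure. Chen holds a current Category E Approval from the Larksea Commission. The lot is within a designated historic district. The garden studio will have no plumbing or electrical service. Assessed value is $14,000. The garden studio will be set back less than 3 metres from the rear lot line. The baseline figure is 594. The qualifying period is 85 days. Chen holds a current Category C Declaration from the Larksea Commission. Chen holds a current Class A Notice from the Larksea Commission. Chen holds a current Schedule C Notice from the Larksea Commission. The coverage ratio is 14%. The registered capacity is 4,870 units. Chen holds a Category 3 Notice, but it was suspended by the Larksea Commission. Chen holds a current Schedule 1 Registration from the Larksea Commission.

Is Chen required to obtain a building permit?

Exception (a): a current Class A Notice is held; a current Schedule E Waiver is held — every condition holds. However, paragraph (f) must be considered: (f) operates against (a): a current Tier 4 Registration is held. (a) is therefore removed.
Exception (b) requires that the structure is set back at least 3 metres from every lot line; but the rear setback is under 3 m, so (b) is unavailable.
Exception (c) fails — the baseline figure is 594, not under 575.
Exception (d) is satisfied on its face — the lot has no other accessory structure; the structure's height is 9 ft, below the 10 ft limit; the structure will not be visible from the street. But applying paragraphs (i)–(j): (i) operates against (d): a current Category C Declaration is held. (j), which would lift (i), is not triggered — there is no Category 3 Notice in force. (d) is therefore removed.
Exception (e)'s conditions are all satisfied: a current Class G Notice is held; the registered capacity is 4,870 units, meeting the 4,470 units threshold. Under paragraphs (k)–(r): (k) would limit (e) — a current General Waiver is held — but (l) sets (k) aside: (l) operates — the coverage ratio is 14%, meeting the 13% threshold. (m) operates (the reportable unit count is 11, less than the 12 limit), but yields to (n): (n) operates against (m): aggregate throughput is 1,740 units, meeting the 1,720 units threshold. (o) is triggered (a current Schedule 1 Registration is held), but yields to (p): (p) applies — the lot is in a historic district. (q) would limit (p) — a home-based business operates on the lot — but (r) sets (q) aside: (r) operates — the qualifying period is 85 days, less than the 100 days limit. So (e) applies.

No — exception (e) applies; Chen does not need a building permit.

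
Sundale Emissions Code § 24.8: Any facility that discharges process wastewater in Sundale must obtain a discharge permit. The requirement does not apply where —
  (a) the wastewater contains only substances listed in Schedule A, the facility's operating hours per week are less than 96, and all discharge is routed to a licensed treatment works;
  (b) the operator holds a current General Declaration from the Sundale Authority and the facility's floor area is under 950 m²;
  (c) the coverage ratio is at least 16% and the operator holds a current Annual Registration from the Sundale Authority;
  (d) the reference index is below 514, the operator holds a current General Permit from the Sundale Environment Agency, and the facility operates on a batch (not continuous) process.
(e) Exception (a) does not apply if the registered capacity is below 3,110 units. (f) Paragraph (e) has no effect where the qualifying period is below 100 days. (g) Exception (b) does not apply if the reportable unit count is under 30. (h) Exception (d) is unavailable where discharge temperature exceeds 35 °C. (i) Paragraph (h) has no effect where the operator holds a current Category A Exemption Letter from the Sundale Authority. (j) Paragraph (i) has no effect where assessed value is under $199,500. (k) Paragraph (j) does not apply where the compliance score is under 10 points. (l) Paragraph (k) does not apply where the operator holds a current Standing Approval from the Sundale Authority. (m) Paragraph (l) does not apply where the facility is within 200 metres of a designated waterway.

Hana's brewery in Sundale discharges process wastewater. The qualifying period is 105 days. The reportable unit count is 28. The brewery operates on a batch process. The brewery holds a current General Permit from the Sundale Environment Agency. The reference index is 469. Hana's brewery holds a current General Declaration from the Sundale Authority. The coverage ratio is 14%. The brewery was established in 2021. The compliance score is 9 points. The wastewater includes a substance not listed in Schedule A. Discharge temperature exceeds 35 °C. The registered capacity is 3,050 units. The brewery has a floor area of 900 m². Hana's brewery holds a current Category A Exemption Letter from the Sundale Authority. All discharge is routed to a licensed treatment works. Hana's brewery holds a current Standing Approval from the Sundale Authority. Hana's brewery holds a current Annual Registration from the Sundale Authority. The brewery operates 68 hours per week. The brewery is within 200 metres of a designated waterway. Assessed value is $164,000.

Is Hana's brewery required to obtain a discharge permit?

Exception (a) fails — the wastewater includes a non-Schedule-A substance.
Exception (b)'s conditions are all satisfied: a current General Declaration is held; the facility's floor area is 900 m², under the 950 m² limit. However, paragraph (g) must be considered: (g) is engaged — the reportable unit count is 28, under the 30 limit. So (b) is unavailable.
Exception (c) does not apply: the coverage ratio is 14%, short of 16%.
All of (d)'s requirements are met (the reference index is 469, below the 514 limit; a current General Permit is held; the facility operates on a batch process). Applying paragraphs (h)–(m): (h) would limit (d) — discharge temperature exceeds 35 °C — but (i) sets (h) aside: (i) applies — a current Category A Exemption Letter is held. (j) operates (assessed value is $164,000, under the $199,500 limit), but yields to (k): (k) is triggered — the compliance score is 9 points, under the 10 points limit. (l) would limit (k) — a current Standing Approval is held — but (m) sets (l) aside: (m) operates against (l): the brewery is within 200 m of a designated waterway. (d) remains available.

No — exception (d) applies; Hana's brewery is not required to obtain a discharge permit.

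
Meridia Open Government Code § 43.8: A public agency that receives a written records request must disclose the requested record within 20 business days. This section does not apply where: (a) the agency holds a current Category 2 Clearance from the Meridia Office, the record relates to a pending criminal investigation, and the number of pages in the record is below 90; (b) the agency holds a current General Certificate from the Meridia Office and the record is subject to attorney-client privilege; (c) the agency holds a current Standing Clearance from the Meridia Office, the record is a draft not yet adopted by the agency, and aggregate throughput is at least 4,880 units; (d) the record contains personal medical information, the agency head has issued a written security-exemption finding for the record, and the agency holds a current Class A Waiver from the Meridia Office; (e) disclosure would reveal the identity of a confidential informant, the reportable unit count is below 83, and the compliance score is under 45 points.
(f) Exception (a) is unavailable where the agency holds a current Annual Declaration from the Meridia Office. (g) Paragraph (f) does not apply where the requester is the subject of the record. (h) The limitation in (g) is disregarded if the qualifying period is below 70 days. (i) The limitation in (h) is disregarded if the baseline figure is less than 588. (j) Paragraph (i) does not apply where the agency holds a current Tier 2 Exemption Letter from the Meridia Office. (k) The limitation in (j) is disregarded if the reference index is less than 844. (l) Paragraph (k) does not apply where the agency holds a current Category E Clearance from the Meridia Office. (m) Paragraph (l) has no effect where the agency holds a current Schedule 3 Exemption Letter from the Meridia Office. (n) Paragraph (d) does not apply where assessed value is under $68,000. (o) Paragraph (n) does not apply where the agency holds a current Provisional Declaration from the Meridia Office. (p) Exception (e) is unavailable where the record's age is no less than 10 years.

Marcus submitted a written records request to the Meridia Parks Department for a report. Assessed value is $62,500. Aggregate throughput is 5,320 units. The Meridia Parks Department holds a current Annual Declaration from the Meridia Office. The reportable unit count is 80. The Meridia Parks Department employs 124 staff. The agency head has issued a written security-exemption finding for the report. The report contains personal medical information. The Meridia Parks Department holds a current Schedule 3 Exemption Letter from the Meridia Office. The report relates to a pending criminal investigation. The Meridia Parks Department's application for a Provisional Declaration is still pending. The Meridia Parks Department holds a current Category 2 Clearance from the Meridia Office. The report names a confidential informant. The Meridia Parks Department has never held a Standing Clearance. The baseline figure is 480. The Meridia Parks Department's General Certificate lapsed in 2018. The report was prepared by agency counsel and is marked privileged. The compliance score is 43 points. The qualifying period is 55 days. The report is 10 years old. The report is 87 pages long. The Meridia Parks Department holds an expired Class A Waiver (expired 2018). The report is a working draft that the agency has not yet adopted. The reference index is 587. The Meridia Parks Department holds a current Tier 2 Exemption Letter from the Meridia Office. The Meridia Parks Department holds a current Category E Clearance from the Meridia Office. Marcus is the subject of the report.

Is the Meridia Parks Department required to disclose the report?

Exception (a): a current Category 2 Clearance is held; the report relates to a pending investigation; the number of pages in the record is 87, below the 90 limit — every condition holds. Considering the limiting provisions: (f) applies (a current Annual Declaration is held), but is itself disapplied by (g): (g) operates against (f): Marcus is the subject of the report. (h) would limit (g) — the qualifying period is 55 days, below the 70 days limit — but (i) sets (h) aside: (i) operates against (h): the baseline figure is 480, less than the 588 limit. (j) would limit (i) — a current Tier 2 Exemption Letter is held — but (k) sets (j) aside: (k) is triggered — the reference index is 587, less than the 844 limit. (l) operates (a current Category E Clearance is held), but is set aside by (m): (m) operates against (l): a current Schedule 3 Exemption Letter is held. (a) remains available.
Exception (b) does not apply: there is no General Certificate in force.
Exception (c) does not apply: there is no Standing Clearance in force.
Exception (d) does not apply: there is no Class A Waiver in force.
Exception (e): the report names a confidential informant; the reportable unit count is 80, below the 83 limit; the compliance score is 43 points, under the 45 points limit — every condition holds. But applying paragraph (p): (p) operates against (e): the record's age is 10 years, meeting the 10 years threshold. So (e) is unavailable.

No — exception (a) applies; the Meridia Parks Department is not required to disclose the report.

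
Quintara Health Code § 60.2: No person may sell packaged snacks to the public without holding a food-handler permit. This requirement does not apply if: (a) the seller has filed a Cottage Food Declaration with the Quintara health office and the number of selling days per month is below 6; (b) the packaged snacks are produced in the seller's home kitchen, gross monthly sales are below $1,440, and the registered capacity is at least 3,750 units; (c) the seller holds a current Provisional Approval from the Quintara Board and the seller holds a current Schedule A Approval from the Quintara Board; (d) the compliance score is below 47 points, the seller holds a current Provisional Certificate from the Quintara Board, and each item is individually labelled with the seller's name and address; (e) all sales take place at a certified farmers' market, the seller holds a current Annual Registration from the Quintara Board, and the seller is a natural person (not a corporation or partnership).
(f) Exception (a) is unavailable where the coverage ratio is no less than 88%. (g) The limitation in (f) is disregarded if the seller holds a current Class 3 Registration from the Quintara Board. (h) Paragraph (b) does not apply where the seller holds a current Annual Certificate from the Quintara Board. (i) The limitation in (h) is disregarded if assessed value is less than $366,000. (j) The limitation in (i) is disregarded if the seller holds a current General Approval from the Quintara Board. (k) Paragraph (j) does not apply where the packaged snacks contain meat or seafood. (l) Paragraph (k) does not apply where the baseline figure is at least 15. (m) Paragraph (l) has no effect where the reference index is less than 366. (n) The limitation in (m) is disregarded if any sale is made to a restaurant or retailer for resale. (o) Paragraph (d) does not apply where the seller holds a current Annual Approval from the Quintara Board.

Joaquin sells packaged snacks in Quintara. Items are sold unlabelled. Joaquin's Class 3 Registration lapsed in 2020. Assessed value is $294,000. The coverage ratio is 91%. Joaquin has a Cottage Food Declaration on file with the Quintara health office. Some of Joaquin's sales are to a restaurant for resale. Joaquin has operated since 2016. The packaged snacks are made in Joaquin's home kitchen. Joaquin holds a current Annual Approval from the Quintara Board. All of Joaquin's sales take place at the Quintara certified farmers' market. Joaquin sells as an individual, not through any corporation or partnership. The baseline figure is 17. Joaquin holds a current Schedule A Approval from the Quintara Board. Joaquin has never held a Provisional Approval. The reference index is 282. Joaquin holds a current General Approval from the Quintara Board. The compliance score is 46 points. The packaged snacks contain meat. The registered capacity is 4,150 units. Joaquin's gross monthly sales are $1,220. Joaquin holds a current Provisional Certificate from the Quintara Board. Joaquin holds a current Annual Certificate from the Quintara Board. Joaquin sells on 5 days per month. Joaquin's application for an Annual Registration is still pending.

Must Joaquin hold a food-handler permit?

Yes — Joaquin must hold a food-handler permit.

Exception (a) is satisfied on its face — a Cottage Food Declaration is on file; the number of selling days per month is 5, below the 6 limit. But: (f) applies — the coverage ratio is 91%, meeting the 88% threshold. (g), which would lift (f), is not engaged — no current Class 3 Registration is held. Exception (a) does not apply.
Exception (b)'s conditions are all satisfied: the packaged snacks are home-kitchen produced; gross monthly sales are $1,220, below the $1,440 limit; the registered capacity is 4,150 units, meeting the 3,750 units threshold. But applying paragraphs (h)–(n): (h) operates against (b): a current Annual Certificate is held. (i) is engaged (assessed value is $294,000, less than the $366,000 limit), but is set aside by (j): (j) operates — a current General Approval is held. (k) is engaged (the packaged snacks contain meat), but is itself disapplied by (l): (l) is engaged — the baseline figure is 17, meeting the 15 threshold. (m) would limit (l) — the reference index is 282, less than the 366 limit — but (n) sets (m) aside: (n) operates against (m): some sales are to a restaurant for resale. Exception (b) does not apply.
Exception (c) does not apply: there is no Provisional Approval in force.
Exception (d) does not apply: items are sold unlabelled.
Exception (e) fails — no current Annual Registration is held.
No exception applies. The general rule governs.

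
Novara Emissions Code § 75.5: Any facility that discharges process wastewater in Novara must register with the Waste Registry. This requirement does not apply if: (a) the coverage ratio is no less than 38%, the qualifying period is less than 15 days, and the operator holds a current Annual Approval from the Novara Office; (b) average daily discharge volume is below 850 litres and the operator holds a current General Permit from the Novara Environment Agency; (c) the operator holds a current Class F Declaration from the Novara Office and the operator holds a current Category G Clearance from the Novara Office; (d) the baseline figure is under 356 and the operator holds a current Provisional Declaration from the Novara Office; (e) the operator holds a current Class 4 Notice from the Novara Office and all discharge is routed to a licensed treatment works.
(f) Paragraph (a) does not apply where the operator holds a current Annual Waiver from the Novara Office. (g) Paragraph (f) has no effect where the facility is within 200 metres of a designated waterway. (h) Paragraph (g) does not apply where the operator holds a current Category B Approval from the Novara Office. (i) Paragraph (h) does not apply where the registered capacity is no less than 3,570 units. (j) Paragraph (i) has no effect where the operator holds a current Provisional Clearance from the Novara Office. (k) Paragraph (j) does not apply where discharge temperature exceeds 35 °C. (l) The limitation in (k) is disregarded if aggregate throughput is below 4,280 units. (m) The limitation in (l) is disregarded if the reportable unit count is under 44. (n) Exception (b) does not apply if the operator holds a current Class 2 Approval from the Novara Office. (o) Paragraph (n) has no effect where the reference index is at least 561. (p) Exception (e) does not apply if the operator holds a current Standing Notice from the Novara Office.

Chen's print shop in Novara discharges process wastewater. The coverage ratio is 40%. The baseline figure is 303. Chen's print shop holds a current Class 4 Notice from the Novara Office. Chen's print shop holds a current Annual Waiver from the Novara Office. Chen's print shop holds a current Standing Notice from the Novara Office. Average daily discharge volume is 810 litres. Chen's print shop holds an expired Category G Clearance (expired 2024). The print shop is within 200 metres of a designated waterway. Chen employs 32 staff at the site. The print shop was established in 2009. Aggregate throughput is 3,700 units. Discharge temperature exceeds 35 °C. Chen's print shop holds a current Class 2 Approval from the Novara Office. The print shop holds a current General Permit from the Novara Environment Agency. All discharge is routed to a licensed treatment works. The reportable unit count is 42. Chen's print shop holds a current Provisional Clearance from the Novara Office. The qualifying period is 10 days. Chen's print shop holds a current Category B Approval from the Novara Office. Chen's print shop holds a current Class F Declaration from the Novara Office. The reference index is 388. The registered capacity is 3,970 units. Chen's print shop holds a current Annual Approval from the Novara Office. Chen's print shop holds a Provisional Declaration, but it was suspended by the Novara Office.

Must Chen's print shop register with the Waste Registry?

No — exception (a) applies; Chen's print shop is not required to register with the Waste Registry.

Exception (a) is satisfied on its face — the coverage ratio is 40%, meeting the 38% threshold; the qualifying period is 10 days, less than the 15 days limit; a current Annual Approval is held. Considering the limiting provisions: (f) would limit (a) — a current Annual Waiver is held — but (g) sets (f) aside: (g) is engaged — the print shop is within 200 m of a designated waterway. (h) is triggered (a current Category B Approval is held), but is set aside by (i): (i) operates against (h): the registered capacity is 3,970 units, meeting the 3,570 units threshold. (j) would limit (i) — a current Provisional Clearance is held — but (k) sets (j) aside: (k) operates against (j): discharge temperature exceeds 35 °C. (l) operates (aggregate throughput is 3,700 units, below the 4,280 units limit), but is overridden by (m): (m) applies — the reportable unit count is 42, under the 44 limit. So (a) applies.
Exception (b)'s conditions are all satisfied: average daily discharge volume is 810 litres, below the 850 litres limit; a current General Permit is held. Turning to paragraphs (n)–(o): (n) is triggered — a current Class 2 Approval is held. (o) does not operate here (the reference index is 388, short of 561), so (n) stands. So (b) is unavailable.
Exception (c) does not apply: no current Category G Clearance is held.
Exception (d) does not apply: the Provisional Declaration is not current.
Exception (e): a current Class 4 Notice is held; discharge is routed to a licensed treatment works — every condition holds. However, paragraph (p) must be considered: (p) applies — a current Standing Notice is held. (e) is therefore removed.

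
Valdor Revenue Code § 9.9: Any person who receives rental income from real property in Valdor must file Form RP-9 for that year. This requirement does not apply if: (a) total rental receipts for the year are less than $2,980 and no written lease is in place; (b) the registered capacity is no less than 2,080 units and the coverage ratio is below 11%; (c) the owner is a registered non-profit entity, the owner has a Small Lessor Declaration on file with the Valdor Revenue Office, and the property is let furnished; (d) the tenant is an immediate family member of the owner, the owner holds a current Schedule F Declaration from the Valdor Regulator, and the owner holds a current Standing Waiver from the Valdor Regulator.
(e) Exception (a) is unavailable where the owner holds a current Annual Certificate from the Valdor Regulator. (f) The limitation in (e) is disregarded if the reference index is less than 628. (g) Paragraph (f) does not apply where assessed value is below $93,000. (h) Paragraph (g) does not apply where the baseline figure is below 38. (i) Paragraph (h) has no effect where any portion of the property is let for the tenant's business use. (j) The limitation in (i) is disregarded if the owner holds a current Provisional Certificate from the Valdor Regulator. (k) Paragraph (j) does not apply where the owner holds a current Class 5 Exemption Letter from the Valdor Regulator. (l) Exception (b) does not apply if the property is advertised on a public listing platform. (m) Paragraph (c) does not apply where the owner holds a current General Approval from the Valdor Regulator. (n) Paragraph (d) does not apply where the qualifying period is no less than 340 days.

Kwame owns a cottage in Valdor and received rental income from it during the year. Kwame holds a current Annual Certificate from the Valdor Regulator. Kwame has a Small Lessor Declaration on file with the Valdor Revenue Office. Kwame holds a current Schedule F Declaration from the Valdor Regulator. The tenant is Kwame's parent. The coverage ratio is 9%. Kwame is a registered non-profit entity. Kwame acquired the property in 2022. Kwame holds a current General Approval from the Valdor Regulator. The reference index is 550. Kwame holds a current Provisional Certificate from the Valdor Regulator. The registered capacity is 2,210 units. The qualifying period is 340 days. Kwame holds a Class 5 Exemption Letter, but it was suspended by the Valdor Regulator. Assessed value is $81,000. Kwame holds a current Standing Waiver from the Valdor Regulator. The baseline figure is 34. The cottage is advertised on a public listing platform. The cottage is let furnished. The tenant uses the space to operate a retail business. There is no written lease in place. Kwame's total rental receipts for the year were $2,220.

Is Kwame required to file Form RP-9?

No — exception (a) applies; Kwame is not required to file Form RP-9.

Exception (a)'s conditions are all satisfied: total rental receipts for the year are $2,220, less than the $2,980 limit; there is no written lease. Under paragraphs (e)–(k): (e) applies (a current Annual Certificate is held), but is set aside by (f): (f) applies — the reference index is 550, less than the 628 limit. (g) would limit (f) — assessed value is $81,000, below the $93,000 limit — but (h) sets (g) aside: (h) operates — the baseline figure is 34, below the 38 limit. (i) is triggered (the space is let for business use), but is itself disapplied by (j): (j) operates against (i): a current Provisional Certificate is held. (k) is not engaged (there is no Class 5 Exemption Letter in force), so (j) stands. (a) remains available.
All of (b)'s requirements are met (the registered capacity is 2,210 units, meeting the 2,080 units threshold; the coverage ratio is 9%, below the 11% limit). But applying paragraph (l): (l) operates against (b): the property is publicly advertised. So (b) is unavailable.
Exception (c)'s conditions are all satisfied: Kwame is a registered non-profit; a Small Lessor Declaration is on file; the property is let furnished. Turning to paragraph (m): (m) operates — a current General Approval is held. So (c) is unavailable.
Exception (d)'s conditions are all satisfied: the tenant is an immediate family member; a current Schedule F Declaration is held; a current Standing Waiver is held. However, paragraph (n) must be considered: (n) operates against (d): the qualifying period is 340 days, meeting the 340 days threshold. Exception (d) does not apply.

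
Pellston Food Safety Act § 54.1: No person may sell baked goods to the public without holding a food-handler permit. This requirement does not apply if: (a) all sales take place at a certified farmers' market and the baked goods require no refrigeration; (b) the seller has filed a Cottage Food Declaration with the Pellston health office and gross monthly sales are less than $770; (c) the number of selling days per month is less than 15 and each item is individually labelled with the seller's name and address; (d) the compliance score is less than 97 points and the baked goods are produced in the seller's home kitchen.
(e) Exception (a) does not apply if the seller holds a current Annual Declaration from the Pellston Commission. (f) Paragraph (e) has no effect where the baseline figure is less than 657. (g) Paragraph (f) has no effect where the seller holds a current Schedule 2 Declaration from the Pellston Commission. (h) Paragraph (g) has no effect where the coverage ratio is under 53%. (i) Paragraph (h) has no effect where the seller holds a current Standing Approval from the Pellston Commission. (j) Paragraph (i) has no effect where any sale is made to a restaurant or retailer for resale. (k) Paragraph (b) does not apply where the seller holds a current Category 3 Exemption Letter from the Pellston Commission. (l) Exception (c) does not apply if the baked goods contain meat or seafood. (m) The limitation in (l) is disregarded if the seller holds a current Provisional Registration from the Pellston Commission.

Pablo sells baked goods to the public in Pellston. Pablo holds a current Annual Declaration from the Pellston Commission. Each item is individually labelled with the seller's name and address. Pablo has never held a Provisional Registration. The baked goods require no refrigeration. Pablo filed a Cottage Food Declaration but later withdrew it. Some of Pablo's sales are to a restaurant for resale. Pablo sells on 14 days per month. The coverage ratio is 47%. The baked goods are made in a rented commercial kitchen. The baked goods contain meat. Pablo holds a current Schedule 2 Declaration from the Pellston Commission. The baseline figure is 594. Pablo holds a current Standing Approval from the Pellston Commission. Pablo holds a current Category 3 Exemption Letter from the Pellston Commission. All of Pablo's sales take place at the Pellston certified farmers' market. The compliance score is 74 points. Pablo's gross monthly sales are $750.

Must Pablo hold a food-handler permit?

Exception (a) is satisfied on its face — all sales are at a certified farmers' market; the baked goods are shelf-stable. Applying paragraphs (e)–(j): (e) is engaged (a current Annual Declaration is held), but is set aside by (f): (f) applies — the baseline figure is 594, less than the 657 limit. (g) would limit (f) — a current Schedule 2 Declaration is held — but (h) sets (g) aside: (h) operates against (g): the coverage ratio is 47%, under the 53% limit. (i) would limit (h) — a current Standing Approval is held — but (j) sets (i) aside: (j) operates against (i): some sales are to a restaurant for resale. (a) remains available.
Exception (b) requires that the seller has filed a Cottage Food Declaration with the Pellston health office; but the Cottage Food Declaration was withdrawn, so (b) is unavailable.
All of (c)'s requirements are met (the number of selling days per month is 14, less than the 15 limit; items are individually labelled). However, paragraphs (l)–(m) must be considered: (l) operates against (c): the baked goods contain meat. (m), which would lift (l), is not triggered — there is no Provisional Registration in force. Exception (c) does not apply.
Exception (d) does not apply: the baked goods are made in a commercial kitchen, not a home kitchen.

No — exception (a) applies; Pablo is not required to hold a food-handler permit.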